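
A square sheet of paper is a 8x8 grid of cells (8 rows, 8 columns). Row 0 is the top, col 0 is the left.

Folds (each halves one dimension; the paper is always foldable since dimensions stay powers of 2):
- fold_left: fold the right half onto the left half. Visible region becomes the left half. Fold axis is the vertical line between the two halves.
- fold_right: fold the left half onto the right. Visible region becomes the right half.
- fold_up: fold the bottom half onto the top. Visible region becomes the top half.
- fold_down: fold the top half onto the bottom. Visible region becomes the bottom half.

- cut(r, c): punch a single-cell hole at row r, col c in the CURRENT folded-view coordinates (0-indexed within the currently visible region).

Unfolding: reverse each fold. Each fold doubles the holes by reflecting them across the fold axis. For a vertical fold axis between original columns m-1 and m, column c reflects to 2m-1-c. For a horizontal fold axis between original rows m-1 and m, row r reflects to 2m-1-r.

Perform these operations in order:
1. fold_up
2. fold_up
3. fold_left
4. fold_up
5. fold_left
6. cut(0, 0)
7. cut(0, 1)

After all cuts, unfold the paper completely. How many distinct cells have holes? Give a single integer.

Answer: 64

Derivation:
Op 1 fold_up: fold axis h@4; visible region now rows[0,4) x cols[0,8) = 4x8
Op 2 fold_up: fold axis h@2; visible region now rows[0,2) x cols[0,8) = 2x8
Op 3 fold_left: fold axis v@4; visible region now rows[0,2) x cols[0,4) = 2x4
Op 4 fold_up: fold axis h@1; visible region now rows[0,1) x cols[0,4) = 1x4
Op 5 fold_left: fold axis v@2; visible region now rows[0,1) x cols[0,2) = 1x2
Op 6 cut(0, 0): punch at orig (0,0); cuts so far [(0, 0)]; region rows[0,1) x cols[0,2) = 1x2
Op 7 cut(0, 1): punch at orig (0,1); cuts so far [(0, 0), (0, 1)]; region rows[0,1) x cols[0,2) = 1x2
Unfold 1 (reflect across v@2): 4 holes -> [(0, 0), (0, 1), (0, 2), (0, 3)]
Unfold 2 (reflect across h@1): 8 holes -> [(0, 0), (0, 1), (0, 2), (0, 3), (1, 0), (1, 1), (1, 2), (1, 3)]
Unfold 3 (reflect across v@4): 16 holes -> [(0, 0), (0, 1), (0, 2), (0, 3), (0, 4), (0, 5), (0, 6), (0, 7), (1, 0), (1, 1), (1, 2), (1, 3), (1, 4), (1, 5), (1, 6), (1, 7)]
Unfold 4 (reflect across h@2): 32 holes -> [(0, 0), (0, 1), (0, 2), (0, 3), (0, 4), (0, 5), (0, 6), (0, 7), (1, 0), (1, 1), (1, 2), (1, 3), (1, 4), (1, 5), (1, 6), (1, 7), (2, 0), (2, 1), (2, 2), (2, 3), (2, 4), (2, 5), (2, 6), (2, 7), (3, 0), (3, 1), (3, 2), (3, 3), (3, 4), (3, 5), (3, 6), (3, 7)]
Unfold 5 (reflect across h@4): 64 holes -> [(0, 0), (0, 1), (0, 2), (0, 3), (0, 4), (0, 5), (0, 6), (0, 7), (1, 0), (1, 1), (1, 2), (1, 3), (1, 4), (1, 5), (1, 6), (1, 7), (2, 0), (2, 1), (2, 2), (2, 3), (2, 4), (2, 5), (2, 6), (2, 7), (3, 0), (3, 1), (3, 2), (3, 3), (3, 4), (3, 5), (3, 6), (3, 7), (4, 0), (4, 1), (4, 2), (4, 3), (4, 4), (4, 5), (4, 6), (4, 7), (5, 0), (5, 1), (5, 2), (5, 3), (5, 4), (5, 5), (5, 6), (5, 7), (6, 0), (6, 1), (6, 2), (6, 3), (6, 4), (6, 5), (6, 6), (6, 7), (7, 0), (7, 1), (7, 2), (7, 3), (7, 4), (7, 5), (7, 6), (7, 7)]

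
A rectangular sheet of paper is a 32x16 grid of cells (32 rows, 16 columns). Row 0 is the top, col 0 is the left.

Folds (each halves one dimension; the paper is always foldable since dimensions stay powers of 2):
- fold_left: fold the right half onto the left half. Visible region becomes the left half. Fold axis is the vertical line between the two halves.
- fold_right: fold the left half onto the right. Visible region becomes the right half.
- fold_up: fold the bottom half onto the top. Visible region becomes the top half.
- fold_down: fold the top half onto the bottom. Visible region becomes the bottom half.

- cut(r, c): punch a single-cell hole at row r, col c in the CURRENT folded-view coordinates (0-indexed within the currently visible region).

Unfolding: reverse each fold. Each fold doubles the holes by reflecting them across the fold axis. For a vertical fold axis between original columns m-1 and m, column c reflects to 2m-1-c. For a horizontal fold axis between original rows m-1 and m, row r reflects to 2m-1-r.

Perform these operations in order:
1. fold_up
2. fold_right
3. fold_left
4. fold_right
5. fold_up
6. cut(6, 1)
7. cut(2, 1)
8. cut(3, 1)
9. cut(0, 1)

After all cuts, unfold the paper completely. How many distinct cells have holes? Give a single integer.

Answer: 128

Derivation:
Op 1 fold_up: fold axis h@16; visible region now rows[0,16) x cols[0,16) = 16x16
Op 2 fold_right: fold axis v@8; visible region now rows[0,16) x cols[8,16) = 16x8
Op 3 fold_left: fold axis v@12; visible region now rows[0,16) x cols[8,12) = 16x4
Op 4 fold_right: fold axis v@10; visible region now rows[0,16) x cols[10,12) = 16x2
Op 5 fold_up: fold axis h@8; visible region now rows[0,8) x cols[10,12) = 8x2
Op 6 cut(6, 1): punch at orig (6,11); cuts so far [(6, 11)]; region rows[0,8) x cols[10,12) = 8x2
Op 7 cut(2, 1): punch at orig (2,11); cuts so far [(2, 11), (6, 11)]; region rows[0,8) x cols[10,12) = 8x2
Op 8 cut(3, 1): punch at orig (3,11); cuts so far [(2, 11), (3, 11), (6, 11)]; region rows[0,8) x cols[10,12) = 8x2
Op 9 cut(0, 1): punch at orig (0,11); cuts so far [(0, 11), (2, 11), (3, 11), (6, 11)]; region rows[0,8) x cols[10,12) = 8x2
Unfold 1 (reflect across h@8): 8 holes -> [(0, 11), (2, 11), (3, 11), (6, 11), (9, 11), (12, 11), (13, 11), (15, 11)]
Unfold 2 (reflect across v@10): 16 holes -> [(0, 8), (0, 11), (2, 8), (2, 11), (3, 8), (3, 11), (6, 8), (6, 11), (9, 8), (9, 11), (12, 8), (12, 11), (13, 8), (13, 11), (15, 8), (15, 11)]
Unfold 3 (reflect across v@12): 32 holes -> [(0, 8), (0, 11), (0, 12), (0, 15), (2, 8), (2, 11), (2, 12), (2, 15), (3, 8), (3, 11), (3, 12), (3, 15), (6, 8), (6, 11), (6, 12), (6, 15), (9, 8), (9, 11), (9, 12), (9, 15), (12, 8), (12, 11), (12, 12), (12, 15), (13, 8), (13, 11), (13, 12), (13, 15), (15, 8), (15, 11), (15, 12), (15, 15)]
Unfold 4 (reflect across v@8): 64 holes -> [(0, 0), (0, 3), (0, 4), (0, 7), (0, 8), (0, 11), (0, 12), (0, 15), (2, 0), (2, 3), (2, 4), (2, 7), (2, 8), (2, 11), (2, 12), (2, 15), (3, 0), (3, 3), (3, 4), (3, 7), (3, 8), (3, 11), (3, 12), (3, 15), (6, 0), (6, 3), (6, 4), (6, 7), (6, 8), (6, 11), (6, 12), (6, 15), (9, 0), (9, 3), (9, 4), (9, 7), (9, 8), (9, 11), (9, 12), (9, 15), (12, 0), (12, 3), (12, 4), (12, 7), (12, 8), (12, 11), (12, 12), (12, 15), (13, 0), (13, 3), (13, 4), (13, 7), (13, 8), (13, 11), (13, 12), (13, 15), (15, 0), (15, 3), (15, 4), (15, 7), (15, 8), (15, 11), (15, 12), (15, 15)]
Unfold 5 (reflect across h@16): 128 holes -> [(0, 0), (0, 3), (0, 4), (0, 7), (0, 8), (0, 11), (0, 12), (0, 15), (2, 0), (2, 3), (2, 4), (2, 7), (2, 8), (2, 11), (2, 12), (2, 15), (3, 0), (3, 3), (3, 4), (3, 7), (3, 8), (3, 11), (3, 12), (3, 15), (6, 0), (6, 3), (6, 4), (6, 7), (6, 8), (6, 11), (6, 12), (6, 15), (9, 0), (9, 3), (9, 4), (9, 7), (9, 8), (9, 11), (9, 12), (9, 15), (12, 0), (12, 3), (12, 4), (12, 7), (12, 8), (12, 11), (12, 12), (12, 15), (13, 0), (13, 3), (13, 4), (13, 7), (13, 8), (13, 11), (13, 12), (13, 15), (15, 0), (15, 3), (15, 4), (15, 7), (15, 8), (15, 11), (15, 12), (15, 15), (16, 0), (16, 3), (16, 4), (16, 7), (16, 8), (16, 11), (16, 12), (16, 15), (18, 0), (18, 3), (18, 4), (18, 7), (18, 8), (18, 11), (18, 12), (18, 15), (19, 0), (19, 3), (19, 4), (19, 7), (19, 8), (19, 11), (19, 12), (19, 15), (22, 0), (22, 3), (22, 4), (22, 7), (22, 8), (22, 11), (22, 12), (22, 15), (25, 0), (25, 3), (25, 4), (25, 7), (25, 8), (25, 11), (25, 12), (25, 15), (28, 0), (28, 3), (28, 4), (28, 7), (28, 8), (28, 11), (28, 12), (28, 15), (29, 0), (29, 3), (29, 4), (29, 7), (29, 8), (29, 11), (29, 12), (29, 15), (31, 0), (31, 3), (31, 4), (31, 7), (31, 8), (31, 11), (31, 12), (31, 15)]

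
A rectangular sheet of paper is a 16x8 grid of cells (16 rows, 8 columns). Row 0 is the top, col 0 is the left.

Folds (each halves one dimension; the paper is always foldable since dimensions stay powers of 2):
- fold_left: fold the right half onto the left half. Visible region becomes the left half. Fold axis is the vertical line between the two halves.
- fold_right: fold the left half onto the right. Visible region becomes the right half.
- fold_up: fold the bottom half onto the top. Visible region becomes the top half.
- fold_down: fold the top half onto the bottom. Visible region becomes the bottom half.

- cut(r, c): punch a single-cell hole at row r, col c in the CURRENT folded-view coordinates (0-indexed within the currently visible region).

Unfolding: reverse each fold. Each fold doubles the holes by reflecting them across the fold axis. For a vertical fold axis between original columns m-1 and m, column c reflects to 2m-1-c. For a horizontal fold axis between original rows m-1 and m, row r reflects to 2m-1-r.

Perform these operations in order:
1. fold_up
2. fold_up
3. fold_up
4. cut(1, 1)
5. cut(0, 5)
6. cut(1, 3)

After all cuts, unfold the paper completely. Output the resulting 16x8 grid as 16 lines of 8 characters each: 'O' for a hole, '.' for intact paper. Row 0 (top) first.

Op 1 fold_up: fold axis h@8; visible region now rows[0,8) x cols[0,8) = 8x8
Op 2 fold_up: fold axis h@4; visible region now rows[0,4) x cols[0,8) = 4x8
Op 3 fold_up: fold axis h@2; visible region now rows[0,2) x cols[0,8) = 2x8
Op 4 cut(1, 1): punch at orig (1,1); cuts so far [(1, 1)]; region rows[0,2) x cols[0,8) = 2x8
Op 5 cut(0, 5): punch at orig (0,5); cuts so far [(0, 5), (1, 1)]; region rows[0,2) x cols[0,8) = 2x8
Op 6 cut(1, 3): punch at orig (1,3); cuts so far [(0, 5), (1, 1), (1, 3)]; region rows[0,2) x cols[0,8) = 2x8
Unfold 1 (reflect across h@2): 6 holes -> [(0, 5), (1, 1), (1, 3), (2, 1), (2, 3), (3, 5)]
Unfold 2 (reflect across h@4): 12 holes -> [(0, 5), (1, 1), (1, 3), (2, 1), (2, 3), (3, 5), (4, 5), (5, 1), (5, 3), (6, 1), (6, 3), (7, 5)]
Unfold 3 (reflect across h@8): 24 holes -> [(0, 5), (1, 1), (1, 3), (2, 1), (2, 3), (3, 5), (4, 5), (5, 1), (5, 3), (6, 1), (6, 3), (7, 5), (8, 5), (9, 1), (9, 3), (10, 1), (10, 3), (11, 5), (12, 5), (13, 1), (13, 3), (14, 1), (14, 3), (15, 5)]

Answer: .....O..
.O.O....
.O.O....
.....O..
.....O..
.O.O....
.O.O....
.....O..
.....O..
.O.O....
.O.O....
.....O..
.....O..
.O.O....
.O.O....
.....O..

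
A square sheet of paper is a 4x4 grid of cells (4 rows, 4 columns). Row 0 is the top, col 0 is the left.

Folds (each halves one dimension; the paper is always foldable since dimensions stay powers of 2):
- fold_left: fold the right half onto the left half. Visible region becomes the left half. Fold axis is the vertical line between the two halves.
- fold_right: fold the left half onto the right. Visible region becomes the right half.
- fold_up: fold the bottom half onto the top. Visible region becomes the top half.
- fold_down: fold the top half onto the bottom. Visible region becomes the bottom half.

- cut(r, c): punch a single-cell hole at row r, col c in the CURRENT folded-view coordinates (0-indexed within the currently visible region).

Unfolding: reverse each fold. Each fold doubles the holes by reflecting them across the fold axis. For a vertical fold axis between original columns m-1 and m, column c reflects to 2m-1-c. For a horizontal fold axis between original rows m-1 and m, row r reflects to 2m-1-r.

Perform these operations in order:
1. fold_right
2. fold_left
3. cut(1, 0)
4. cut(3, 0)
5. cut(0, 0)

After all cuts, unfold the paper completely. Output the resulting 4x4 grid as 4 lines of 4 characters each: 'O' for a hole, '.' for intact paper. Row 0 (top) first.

Answer: OOOO
OOOO
....
OOOO

Derivation:
Op 1 fold_right: fold axis v@2; visible region now rows[0,4) x cols[2,4) = 4x2
Op 2 fold_left: fold axis v@3; visible region now rows[0,4) x cols[2,3) = 4x1
Op 3 cut(1, 0): punch at orig (1,2); cuts so far [(1, 2)]; region rows[0,4) x cols[2,3) = 4x1
Op 4 cut(3, 0): punch at orig (3,2); cuts so far [(1, 2), (3, 2)]; region rows[0,4) x cols[2,3) = 4x1
Op 5 cut(0, 0): punch at orig (0,2); cuts so far [(0, 2), (1, 2), (3, 2)]; region rows[0,4) x cols[2,3) = 4x1
Unfold 1 (reflect across v@3): 6 holes -> [(0, 2), (0, 3), (1, 2), (1, 3), (3, 2), (3, 3)]
Unfold 2 (reflect across v@2): 12 holes -> [(0, 0), (0, 1), (0, 2), (0, 3), (1, 0), (1, 1), (1, 2), (1, 3), (3, 0), (3, 1), (3, 2), (3, 3)]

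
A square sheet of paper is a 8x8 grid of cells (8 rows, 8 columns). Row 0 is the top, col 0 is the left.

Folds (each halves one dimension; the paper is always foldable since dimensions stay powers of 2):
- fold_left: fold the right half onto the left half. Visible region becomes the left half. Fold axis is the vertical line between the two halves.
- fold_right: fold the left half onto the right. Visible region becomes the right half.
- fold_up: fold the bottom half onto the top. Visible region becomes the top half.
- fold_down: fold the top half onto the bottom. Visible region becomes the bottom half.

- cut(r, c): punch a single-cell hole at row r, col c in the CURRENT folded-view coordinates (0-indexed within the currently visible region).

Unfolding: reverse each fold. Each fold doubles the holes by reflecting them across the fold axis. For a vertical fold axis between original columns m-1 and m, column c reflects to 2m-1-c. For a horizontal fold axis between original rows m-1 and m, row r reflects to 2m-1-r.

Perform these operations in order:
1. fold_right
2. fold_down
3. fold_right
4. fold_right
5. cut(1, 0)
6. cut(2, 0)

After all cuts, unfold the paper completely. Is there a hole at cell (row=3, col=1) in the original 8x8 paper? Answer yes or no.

Answer: no

Derivation:
Op 1 fold_right: fold axis v@4; visible region now rows[0,8) x cols[4,8) = 8x4
Op 2 fold_down: fold axis h@4; visible region now rows[4,8) x cols[4,8) = 4x4
Op 3 fold_right: fold axis v@6; visible region now rows[4,8) x cols[6,8) = 4x2
Op 4 fold_right: fold axis v@7; visible region now rows[4,8) x cols[7,8) = 4x1
Op 5 cut(1, 0): punch at orig (5,7); cuts so far [(5, 7)]; region rows[4,8) x cols[7,8) = 4x1
Op 6 cut(2, 0): punch at orig (6,7); cuts so far [(5, 7), (6, 7)]; region rows[4,8) x cols[7,8) = 4x1
Unfold 1 (reflect across v@7): 4 holes -> [(5, 6), (5, 7), (6, 6), (6, 7)]
Unfold 2 (reflect across v@6): 8 holes -> [(5, 4), (5, 5), (5, 6), (5, 7), (6, 4), (6, 5), (6, 6), (6, 7)]
Unfold 3 (reflect across h@4): 16 holes -> [(1, 4), (1, 5), (1, 6), (1, 7), (2, 4), (2, 5), (2, 6), (2, 7), (5, 4), (5, 5), (5, 6), (5, 7), (6, 4), (6, 5), (6, 6), (6, 7)]
Unfold 4 (reflect across v@4): 32 holes -> [(1, 0), (1, 1), (1, 2), (1, 3), (1, 4), (1, 5), (1, 6), (1, 7), (2, 0), (2, 1), (2, 2), (2, 3), (2, 4), (2, 5), (2, 6), (2, 7), (5, 0), (5, 1), (5, 2), (5, 3), (5, 4), (5, 5), (5, 6), (5, 7), (6, 0), (6, 1), (6, 2), (6, 3), (6, 4), (6, 5), (6, 6), (6, 7)]
Holes: [(1, 0), (1, 1), (1, 2), (1, 3), (1, 4), (1, 5), (1, 6), (1, 7), (2, 0), (2, 1), (2, 2), (2, 3), (2, 4), (2, 5), (2, 6), (2, 7), (5, 0), (5, 1), (5, 2), (5, 3), (5, 4), (5, 5), (5, 6), (5, 7), (6, 0), (6, 1), (6, 2), (6, 3), (6, 4), (6, 5), (6, 6), (6, 7)]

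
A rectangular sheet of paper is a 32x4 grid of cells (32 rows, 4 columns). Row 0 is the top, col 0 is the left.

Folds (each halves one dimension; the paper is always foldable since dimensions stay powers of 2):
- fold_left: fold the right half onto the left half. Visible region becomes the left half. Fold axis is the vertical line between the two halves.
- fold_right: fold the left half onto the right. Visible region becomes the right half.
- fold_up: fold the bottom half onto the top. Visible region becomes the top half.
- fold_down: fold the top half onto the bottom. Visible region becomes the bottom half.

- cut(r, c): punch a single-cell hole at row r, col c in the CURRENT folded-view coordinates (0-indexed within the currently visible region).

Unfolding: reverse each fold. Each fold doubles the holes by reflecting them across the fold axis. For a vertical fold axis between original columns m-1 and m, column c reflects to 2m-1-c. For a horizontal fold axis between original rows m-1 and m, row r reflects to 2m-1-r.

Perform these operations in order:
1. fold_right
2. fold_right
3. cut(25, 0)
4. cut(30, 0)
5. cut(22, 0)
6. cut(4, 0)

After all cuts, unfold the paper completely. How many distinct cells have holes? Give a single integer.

Answer: 16

Derivation:
Op 1 fold_right: fold axis v@2; visible region now rows[0,32) x cols[2,4) = 32x2
Op 2 fold_right: fold axis v@3; visible region now rows[0,32) x cols[3,4) = 32x1
Op 3 cut(25, 0): punch at orig (25,3); cuts so far [(25, 3)]; region rows[0,32) x cols[3,4) = 32x1
Op 4 cut(30, 0): punch at orig (30,3); cuts so far [(25, 3), (30, 3)]; region rows[0,32) x cols[3,4) = 32x1
Op 5 cut(22, 0): punch at orig (22,3); cuts so far [(22, 3), (25, 3), (30, 3)]; region rows[0,32) x cols[3,4) = 32x1
Op 6 cut(4, 0): punch at orig (4,3); cuts so far [(4, 3), (22, 3), (25, 3), (30, 3)]; region rows[0,32) x cols[3,4) = 32x1
Unfold 1 (reflect across v@3): 8 holes -> [(4, 2), (4, 3), (22, 2), (22, 3), (25, 2), (25, 3), (30, 2), (30, 3)]
Unfold 2 (reflect across v@2): 16 holes -> [(4, 0), (4, 1), (4, 2), (4, 3), (22, 0), (22, 1), (22, 2), (22, 3), (25, 0), (25, 1), (25, 2), (25, 3), (30, 0), (30, 1), (30, 2), (30, 3)]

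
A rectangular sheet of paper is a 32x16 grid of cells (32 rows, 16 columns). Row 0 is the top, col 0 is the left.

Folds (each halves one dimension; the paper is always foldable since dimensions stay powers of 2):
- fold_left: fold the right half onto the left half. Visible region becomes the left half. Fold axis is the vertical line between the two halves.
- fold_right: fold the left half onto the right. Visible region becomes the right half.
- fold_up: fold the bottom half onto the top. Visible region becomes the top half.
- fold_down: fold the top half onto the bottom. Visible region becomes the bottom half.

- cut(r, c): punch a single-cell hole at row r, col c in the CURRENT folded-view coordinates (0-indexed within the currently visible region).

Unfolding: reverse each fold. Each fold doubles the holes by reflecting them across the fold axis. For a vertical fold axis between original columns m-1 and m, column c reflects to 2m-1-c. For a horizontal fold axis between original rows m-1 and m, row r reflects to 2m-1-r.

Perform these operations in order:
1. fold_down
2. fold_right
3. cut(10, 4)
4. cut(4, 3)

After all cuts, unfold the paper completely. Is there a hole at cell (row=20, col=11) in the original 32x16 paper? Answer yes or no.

Answer: yes

Derivation:
Op 1 fold_down: fold axis h@16; visible region now rows[16,32) x cols[0,16) = 16x16
Op 2 fold_right: fold axis v@8; visible region now rows[16,32) x cols[8,16) = 16x8
Op 3 cut(10, 4): punch at orig (26,12); cuts so far [(26, 12)]; region rows[16,32) x cols[8,16) = 16x8
Op 4 cut(4, 3): punch at orig (20,11); cuts so far [(20, 11), (26, 12)]; region rows[16,32) x cols[8,16) = 16x8
Unfold 1 (reflect across v@8): 4 holes -> [(20, 4), (20, 11), (26, 3), (26, 12)]
Unfold 2 (reflect across h@16): 8 holes -> [(5, 3), (5, 12), (11, 4), (11, 11), (20, 4), (20, 11), (26, 3), (26, 12)]
Holes: [(5, 3), (5, 12), (11, 4), (11, 11), (20, 4), (20, 11), (26, 3), (26, 12)]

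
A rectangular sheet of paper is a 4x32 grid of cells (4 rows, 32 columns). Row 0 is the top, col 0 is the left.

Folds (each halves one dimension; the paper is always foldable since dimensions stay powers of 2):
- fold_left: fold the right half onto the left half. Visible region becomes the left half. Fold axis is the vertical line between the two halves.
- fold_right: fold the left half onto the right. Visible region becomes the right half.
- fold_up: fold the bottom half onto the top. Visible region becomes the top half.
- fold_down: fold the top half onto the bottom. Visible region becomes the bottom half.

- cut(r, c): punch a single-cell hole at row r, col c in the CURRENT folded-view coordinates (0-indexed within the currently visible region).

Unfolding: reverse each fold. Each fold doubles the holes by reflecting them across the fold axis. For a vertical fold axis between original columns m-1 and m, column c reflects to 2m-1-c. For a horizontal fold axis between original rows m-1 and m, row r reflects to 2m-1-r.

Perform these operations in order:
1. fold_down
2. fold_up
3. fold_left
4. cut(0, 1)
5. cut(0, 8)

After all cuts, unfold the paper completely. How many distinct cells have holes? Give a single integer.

Op 1 fold_down: fold axis h@2; visible region now rows[2,4) x cols[0,32) = 2x32
Op 2 fold_up: fold axis h@3; visible region now rows[2,3) x cols[0,32) = 1x32
Op 3 fold_left: fold axis v@16; visible region now rows[2,3) x cols[0,16) = 1x16
Op 4 cut(0, 1): punch at orig (2,1); cuts so far [(2, 1)]; region rows[2,3) x cols[0,16) = 1x16
Op 5 cut(0, 8): punch at orig (2,8); cuts so far [(2, 1), (2, 8)]; region rows[2,3) x cols[0,16) = 1x16
Unfold 1 (reflect across v@16): 4 holes -> [(2, 1), (2, 8), (2, 23), (2, 30)]
Unfold 2 (reflect across h@3): 8 holes -> [(2, 1), (2, 8), (2, 23), (2, 30), (3, 1), (3, 8), (3, 23), (3, 30)]
Unfold 3 (reflect across h@2): 16 holes -> [(0, 1), (0, 8), (0, 23), (0, 30), (1, 1), (1, 8), (1, 23), (1, 30), (2, 1), (2, 8), (2, 23), (2, 30), (3, 1), (3, 8), (3, 23), (3, 30)]

Answer: 16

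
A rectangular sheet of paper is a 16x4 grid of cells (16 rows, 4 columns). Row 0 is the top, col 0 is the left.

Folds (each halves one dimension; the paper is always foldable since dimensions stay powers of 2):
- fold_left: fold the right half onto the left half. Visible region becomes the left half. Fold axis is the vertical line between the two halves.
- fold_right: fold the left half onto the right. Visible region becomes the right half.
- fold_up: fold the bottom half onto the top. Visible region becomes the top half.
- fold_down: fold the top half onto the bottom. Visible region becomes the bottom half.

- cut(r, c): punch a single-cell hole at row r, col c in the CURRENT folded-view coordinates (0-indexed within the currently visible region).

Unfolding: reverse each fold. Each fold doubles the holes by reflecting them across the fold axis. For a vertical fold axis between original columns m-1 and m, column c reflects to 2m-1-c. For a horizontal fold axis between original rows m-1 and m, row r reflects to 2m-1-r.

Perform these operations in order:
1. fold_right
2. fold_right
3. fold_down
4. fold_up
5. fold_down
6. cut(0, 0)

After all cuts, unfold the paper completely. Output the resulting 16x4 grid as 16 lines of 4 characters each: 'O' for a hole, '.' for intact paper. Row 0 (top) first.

Op 1 fold_right: fold axis v@2; visible region now rows[0,16) x cols[2,4) = 16x2
Op 2 fold_right: fold axis v@3; visible region now rows[0,16) x cols[3,4) = 16x1
Op 3 fold_down: fold axis h@8; visible region now rows[8,16) x cols[3,4) = 8x1
Op 4 fold_up: fold axis h@12; visible region now rows[8,12) x cols[3,4) = 4x1
Op 5 fold_down: fold axis h@10; visible region now rows[10,12) x cols[3,4) = 2x1
Op 6 cut(0, 0): punch at orig (10,3); cuts so far [(10, 3)]; region rows[10,12) x cols[3,4) = 2x1
Unfold 1 (reflect across h@10): 2 holes -> [(9, 3), (10, 3)]
Unfold 2 (reflect across h@12): 4 holes -> [(9, 3), (10, 3), (13, 3), (14, 3)]
Unfold 3 (reflect across h@8): 8 holes -> [(1, 3), (2, 3), (5, 3), (6, 3), (9, 3), (10, 3), (13, 3), (14, 3)]
Unfold 4 (reflect across v@3): 16 holes -> [(1, 2), (1, 3), (2, 2), (2, 3), (5, 2), (5, 3), (6, 2), (6, 3), (9, 2), (9, 3), (10, 2), (10, 3), (13, 2), (13, 3), (14, 2), (14, 3)]
Unfold 5 (reflect across v@2): 32 holes -> [(1, 0), (1, 1), (1, 2), (1, 3), (2, 0), (2, 1), (2, 2), (2, 3), (5, 0), (5, 1), (5, 2), (5, 3), (6, 0), (6, 1), (6, 2), (6, 3), (9, 0), (9, 1), (9, 2), (9, 3), (10, 0), (10, 1), (10, 2), (10, 3), (13, 0), (13, 1), (13, 2), (13, 3), (14, 0), (14, 1), (14, 2), (14, 3)]

Answer: ....
OOOO
OOOO
....
....
OOOO
OOOO
....
....
OOOO
OOOO
....
....
OOOO
OOOO
....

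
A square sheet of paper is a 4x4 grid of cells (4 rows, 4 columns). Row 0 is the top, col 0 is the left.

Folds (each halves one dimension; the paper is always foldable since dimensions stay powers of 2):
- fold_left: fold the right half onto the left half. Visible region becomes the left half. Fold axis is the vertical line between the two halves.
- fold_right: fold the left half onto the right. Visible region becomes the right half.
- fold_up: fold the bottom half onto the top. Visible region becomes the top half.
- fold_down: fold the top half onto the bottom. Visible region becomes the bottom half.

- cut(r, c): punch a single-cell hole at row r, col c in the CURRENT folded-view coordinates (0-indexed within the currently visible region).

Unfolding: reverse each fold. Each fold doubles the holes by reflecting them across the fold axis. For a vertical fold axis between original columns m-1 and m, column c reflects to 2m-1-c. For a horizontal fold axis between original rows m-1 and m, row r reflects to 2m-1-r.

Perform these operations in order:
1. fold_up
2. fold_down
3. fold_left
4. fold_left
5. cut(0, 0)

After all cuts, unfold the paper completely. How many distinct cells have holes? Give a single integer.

Answer: 16

Derivation:
Op 1 fold_up: fold axis h@2; visible region now rows[0,2) x cols[0,4) = 2x4
Op 2 fold_down: fold axis h@1; visible region now rows[1,2) x cols[0,4) = 1x4
Op 3 fold_left: fold axis v@2; visible region now rows[1,2) x cols[0,2) = 1x2
Op 4 fold_left: fold axis v@1; visible region now rows[1,2) x cols[0,1) = 1x1
Op 5 cut(0, 0): punch at orig (1,0); cuts so far [(1, 0)]; region rows[1,2) x cols[0,1) = 1x1
Unfold 1 (reflect across v@1): 2 holes -> [(1, 0), (1, 1)]
Unfold 2 (reflect across v@2): 4 holes -> [(1, 0), (1, 1), (1, 2), (1, 3)]
Unfold 3 (reflect across h@1): 8 holes -> [(0, 0), (0, 1), (0, 2), (0, 3), (1, 0), (1, 1), (1, 2), (1, 3)]
Unfold 4 (reflect across h@2): 16 holes -> [(0, 0), (0, 1), (0, 2), (0, 3), (1, 0), (1, 1), (1, 2), (1, 3), (2, 0), (2, 1), (2, 2), (2, 3), (3, 0), (3, 1), (3, 2), (3, 3)]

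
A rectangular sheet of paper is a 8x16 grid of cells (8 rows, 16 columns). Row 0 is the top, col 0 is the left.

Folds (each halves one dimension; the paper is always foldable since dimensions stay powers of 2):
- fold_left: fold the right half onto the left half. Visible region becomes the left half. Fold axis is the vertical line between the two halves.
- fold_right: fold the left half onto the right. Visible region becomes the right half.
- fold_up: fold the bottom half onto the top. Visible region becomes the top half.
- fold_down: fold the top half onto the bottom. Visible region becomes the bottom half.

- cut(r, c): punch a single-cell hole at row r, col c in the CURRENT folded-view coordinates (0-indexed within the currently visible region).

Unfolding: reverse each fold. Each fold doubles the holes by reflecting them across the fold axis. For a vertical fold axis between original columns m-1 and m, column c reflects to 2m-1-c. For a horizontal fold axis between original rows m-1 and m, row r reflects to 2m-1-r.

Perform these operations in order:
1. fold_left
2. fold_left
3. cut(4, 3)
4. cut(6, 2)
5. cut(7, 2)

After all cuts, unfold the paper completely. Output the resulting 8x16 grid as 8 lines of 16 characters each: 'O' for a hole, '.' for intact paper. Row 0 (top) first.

Op 1 fold_left: fold axis v@8; visible region now rows[0,8) x cols[0,8) = 8x8
Op 2 fold_left: fold axis v@4; visible region now rows[0,8) x cols[0,4) = 8x4
Op 3 cut(4, 3): punch at orig (4,3); cuts so far [(4, 3)]; region rows[0,8) x cols[0,4) = 8x4
Op 4 cut(6, 2): punch at orig (6,2); cuts so far [(4, 3), (6, 2)]; region rows[0,8) x cols[0,4) = 8x4
Op 5 cut(7, 2): punch at orig (7,2); cuts so far [(4, 3), (6, 2), (7, 2)]; region rows[0,8) x cols[0,4) = 8x4
Unfold 1 (reflect across v@4): 6 holes -> [(4, 3), (4, 4), (6, 2), (6, 5), (7, 2), (7, 5)]
Unfold 2 (reflect across v@8): 12 holes -> [(4, 3), (4, 4), (4, 11), (4, 12), (6, 2), (6, 5), (6, 10), (6, 13), (7, 2), (7, 5), (7, 10), (7, 13)]

Answer: ................
................
................
................
...OO......OO...
................
..O..O....O..O..
..O..O....O..O..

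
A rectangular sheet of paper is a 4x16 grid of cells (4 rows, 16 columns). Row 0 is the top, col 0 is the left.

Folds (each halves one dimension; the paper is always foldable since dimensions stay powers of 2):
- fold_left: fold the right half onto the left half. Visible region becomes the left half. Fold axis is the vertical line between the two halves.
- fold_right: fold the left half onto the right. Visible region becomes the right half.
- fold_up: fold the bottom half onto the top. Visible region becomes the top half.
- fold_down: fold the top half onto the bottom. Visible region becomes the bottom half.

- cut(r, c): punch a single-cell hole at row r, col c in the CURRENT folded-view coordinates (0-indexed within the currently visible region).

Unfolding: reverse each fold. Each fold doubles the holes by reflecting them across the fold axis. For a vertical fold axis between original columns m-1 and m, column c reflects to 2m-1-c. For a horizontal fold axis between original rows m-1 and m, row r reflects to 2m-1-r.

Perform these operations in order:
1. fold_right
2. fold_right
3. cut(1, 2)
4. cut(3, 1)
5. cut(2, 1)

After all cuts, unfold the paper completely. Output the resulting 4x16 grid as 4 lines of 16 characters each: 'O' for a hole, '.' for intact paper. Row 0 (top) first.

Op 1 fold_right: fold axis v@8; visible region now rows[0,4) x cols[8,16) = 4x8
Op 2 fold_right: fold axis v@12; visible region now rows[0,4) x cols[12,16) = 4x4
Op 3 cut(1, 2): punch at orig (1,14); cuts so far [(1, 14)]; region rows[0,4) x cols[12,16) = 4x4
Op 4 cut(3, 1): punch at orig (3,13); cuts so far [(1, 14), (3, 13)]; region rows[0,4) x cols[12,16) = 4x4
Op 5 cut(2, 1): punch at orig (2,13); cuts so far [(1, 14), (2, 13), (3, 13)]; region rows[0,4) x cols[12,16) = 4x4
Unfold 1 (reflect across v@12): 6 holes -> [(1, 9), (1, 14), (2, 10), (2, 13), (3, 10), (3, 13)]
Unfold 2 (reflect across v@8): 12 holes -> [(1, 1), (1, 6), (1, 9), (1, 14), (2, 2), (2, 5), (2, 10), (2, 13), (3, 2), (3, 5), (3, 10), (3, 13)]

Answer: ................
.O....O..O....O.
..O..O....O..O..
..O..O....O..O..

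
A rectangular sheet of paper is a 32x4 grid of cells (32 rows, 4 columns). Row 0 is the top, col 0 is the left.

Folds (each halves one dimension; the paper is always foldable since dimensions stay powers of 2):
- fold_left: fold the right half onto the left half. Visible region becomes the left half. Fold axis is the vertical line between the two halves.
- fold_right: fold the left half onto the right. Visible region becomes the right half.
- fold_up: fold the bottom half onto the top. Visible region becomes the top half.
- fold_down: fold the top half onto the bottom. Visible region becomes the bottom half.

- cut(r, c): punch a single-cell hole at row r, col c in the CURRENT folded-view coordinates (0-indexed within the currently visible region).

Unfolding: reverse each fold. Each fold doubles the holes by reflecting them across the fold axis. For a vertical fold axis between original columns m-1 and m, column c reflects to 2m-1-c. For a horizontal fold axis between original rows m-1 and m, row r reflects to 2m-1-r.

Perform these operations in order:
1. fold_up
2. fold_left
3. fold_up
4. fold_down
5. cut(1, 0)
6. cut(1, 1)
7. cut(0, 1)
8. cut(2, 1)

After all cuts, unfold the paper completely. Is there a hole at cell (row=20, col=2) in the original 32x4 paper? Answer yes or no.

Op 1 fold_up: fold axis h@16; visible region now rows[0,16) x cols[0,4) = 16x4
Op 2 fold_left: fold axis v@2; visible region now rows[0,16) x cols[0,2) = 16x2
Op 3 fold_up: fold axis h@8; visible region now rows[0,8) x cols[0,2) = 8x2
Op 4 fold_down: fold axis h@4; visible region now rows[4,8) x cols[0,2) = 4x2
Op 5 cut(1, 0): punch at orig (5,0); cuts so far [(5, 0)]; region rows[4,8) x cols[0,2) = 4x2
Op 6 cut(1, 1): punch at orig (5,1); cuts so far [(5, 0), (5, 1)]; region rows[4,8) x cols[0,2) = 4x2
Op 7 cut(0, 1): punch at orig (4,1); cuts so far [(4, 1), (5, 0), (5, 1)]; region rows[4,8) x cols[0,2) = 4x2
Op 8 cut(2, 1): punch at orig (6,1); cuts so far [(4, 1), (5, 0), (5, 1), (6, 1)]; region rows[4,8) x cols[0,2) = 4x2
Unfold 1 (reflect across h@4): 8 holes -> [(1, 1), (2, 0), (2, 1), (3, 1), (4, 1), (5, 0), (5, 1), (6, 1)]
Unfold 2 (reflect across h@8): 16 holes -> [(1, 1), (2, 0), (2, 1), (3, 1), (4, 1), (5, 0), (5, 1), (6, 1), (9, 1), (10, 0), (10, 1), (11, 1), (12, 1), (13, 0), (13, 1), (14, 1)]
Unfold 3 (reflect across v@2): 32 holes -> [(1, 1), (1, 2), (2, 0), (2, 1), (2, 2), (2, 3), (3, 1), (3, 2), (4, 1), (4, 2), (5, 0), (5, 1), (5, 2), (5, 3), (6, 1), (6, 2), (9, 1), (9, 2), (10, 0), (10, 1), (10, 2), (10, 3), (11, 1), (11, 2), (12, 1), (12, 2), (13, 0), (13, 1), (13, 2), (13, 3), (14, 1), (14, 2)]
Unfold 4 (reflect across h@16): 64 holes -> [(1, 1), (1, 2), (2, 0), (2, 1), (2, 2), (2, 3), (3, 1), (3, 2), (4, 1), (4, 2), (5, 0), (5, 1), (5, 2), (5, 3), (6, 1), (6, 2), (9, 1), (9, 2), (10, 0), (10, 1), (10, 2), (10, 3), (11, 1), (11, 2), (12, 1), (12, 2), (13, 0), (13, 1), (13, 2), (13, 3), (14, 1), (14, 2), (17, 1), (17, 2), (18, 0), (18, 1), (18, 2), (18, 3), (19, 1), (19, 2), (20, 1), (20, 2), (21, 0), (21, 1), (21, 2), (21, 3), (22, 1), (22, 2), (25, 1), (25, 2), (26, 0), (26, 1), (26, 2), (26, 3), (27, 1), (27, 2), (28, 1), (28, 2), (29, 0), (29, 1), (29, 2), (29, 3), (30, 1), (30, 2)]
Holes: [(1, 1), (1, 2), (2, 0), (2, 1), (2, 2), (2, 3), (3, 1), (3, 2), (4, 1), (4, 2), (5, 0), (5, 1), (5, 2), (5, 3), (6, 1), (6, 2), (9, 1), (9, 2), (10, 0), (10, 1), (10, 2), (10, 3), (11, 1), (11, 2), (12, 1), (12, 2), (13, 0), (13, 1), (13, 2), (13, 3), (14, 1), (14, 2), (17, 1), (17, 2), (18, 0), (18, 1), (18, 2), (18, 3), (19, 1), (19, 2), (20, 1), (20, 2), (21, 0), (21, 1), (21, 2), (21, 3), (22, 1), (22, 2), (25, 1), (25, 2), (26, 0), (26, 1), (26, 2), (26, 3), (27, 1), (27, 2), (28, 1), (28, 2), (29, 0), (29, 1), (29, 2), (29, 3), (30, 1), (30, 2)]

Answer: yes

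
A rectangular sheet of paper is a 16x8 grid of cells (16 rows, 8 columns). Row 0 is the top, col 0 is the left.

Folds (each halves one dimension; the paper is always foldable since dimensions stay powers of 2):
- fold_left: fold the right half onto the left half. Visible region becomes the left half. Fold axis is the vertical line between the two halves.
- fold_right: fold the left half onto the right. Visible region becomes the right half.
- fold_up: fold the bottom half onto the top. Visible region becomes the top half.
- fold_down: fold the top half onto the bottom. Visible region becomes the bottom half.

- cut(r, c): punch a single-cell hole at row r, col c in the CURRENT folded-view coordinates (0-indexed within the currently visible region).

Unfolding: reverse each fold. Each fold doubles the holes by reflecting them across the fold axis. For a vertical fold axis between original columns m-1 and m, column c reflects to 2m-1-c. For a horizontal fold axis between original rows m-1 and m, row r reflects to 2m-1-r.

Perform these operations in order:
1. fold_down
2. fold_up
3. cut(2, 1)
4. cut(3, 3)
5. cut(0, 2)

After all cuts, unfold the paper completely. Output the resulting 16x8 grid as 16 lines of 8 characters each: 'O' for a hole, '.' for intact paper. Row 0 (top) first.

Answer: ..O.....
........
.O......
...O....
...O....
.O......
........
..O.....
..O.....
........
.O......
...O....
...O....
.O......
........
..O.....

Derivation:
Op 1 fold_down: fold axis h@8; visible region now rows[8,16) x cols[0,8) = 8x8
Op 2 fold_up: fold axis h@12; visible region now rows[8,12) x cols[0,8) = 4x8
Op 3 cut(2, 1): punch at orig (10,1); cuts so far [(10, 1)]; region rows[8,12) x cols[0,8) = 4x8
Op 4 cut(3, 3): punch at orig (11,3); cuts so far [(10, 1), (11, 3)]; region rows[8,12) x cols[0,8) = 4x8
Op 5 cut(0, 2): punch at orig (8,2); cuts so far [(8, 2), (10, 1), (11, 3)]; region rows[8,12) x cols[0,8) = 4x8
Unfold 1 (reflect across h@12): 6 holes -> [(8, 2), (10, 1), (11, 3), (12, 3), (13, 1), (15, 2)]
Unfold 2 (reflect across h@8): 12 holes -> [(0, 2), (2, 1), (3, 3), (4, 3), (5, 1), (7, 2), (8, 2), (10, 1), (11, 3), (12, 3), (13, 1), (15, 2)]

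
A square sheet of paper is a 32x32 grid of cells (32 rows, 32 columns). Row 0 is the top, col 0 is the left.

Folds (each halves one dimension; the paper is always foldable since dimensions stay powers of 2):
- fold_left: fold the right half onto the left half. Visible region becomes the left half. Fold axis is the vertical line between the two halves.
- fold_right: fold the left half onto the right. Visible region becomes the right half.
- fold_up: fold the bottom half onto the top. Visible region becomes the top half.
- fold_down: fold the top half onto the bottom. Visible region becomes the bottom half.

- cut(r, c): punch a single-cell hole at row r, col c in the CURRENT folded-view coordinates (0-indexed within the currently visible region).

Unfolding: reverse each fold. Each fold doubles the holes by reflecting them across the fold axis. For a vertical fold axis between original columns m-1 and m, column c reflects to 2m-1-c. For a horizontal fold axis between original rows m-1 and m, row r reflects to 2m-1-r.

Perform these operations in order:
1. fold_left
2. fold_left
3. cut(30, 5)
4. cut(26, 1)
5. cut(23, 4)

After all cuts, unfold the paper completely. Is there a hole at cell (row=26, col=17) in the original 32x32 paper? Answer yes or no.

Answer: yes

Derivation:
Op 1 fold_left: fold axis v@16; visible region now rows[0,32) x cols[0,16) = 32x16
Op 2 fold_left: fold axis v@8; visible region now rows[0,32) x cols[0,8) = 32x8
Op 3 cut(30, 5): punch at orig (30,5); cuts so far [(30, 5)]; region rows[0,32) x cols[0,8) = 32x8
Op 4 cut(26, 1): punch at orig (26,1); cuts so far [(26, 1), (30, 5)]; region rows[0,32) x cols[0,8) = 32x8
Op 5 cut(23, 4): punch at orig (23,4); cuts so far [(23, 4), (26, 1), (30, 5)]; region rows[0,32) x cols[0,8) = 32x8
Unfold 1 (reflect across v@8): 6 holes -> [(23, 4), (23, 11), (26, 1), (26, 14), (30, 5), (30, 10)]
Unfold 2 (reflect across v@16): 12 holes -> [(23, 4), (23, 11), (23, 20), (23, 27), (26, 1), (26, 14), (26, 17), (26, 30), (30, 5), (30, 10), (30, 21), (30, 26)]
Holes: [(23, 4), (23, 11), (23, 20), (23, 27), (26, 1), (26, 14), (26, 17), (26, 30), (30, 5), (30, 10), (30, 21), (30, 26)]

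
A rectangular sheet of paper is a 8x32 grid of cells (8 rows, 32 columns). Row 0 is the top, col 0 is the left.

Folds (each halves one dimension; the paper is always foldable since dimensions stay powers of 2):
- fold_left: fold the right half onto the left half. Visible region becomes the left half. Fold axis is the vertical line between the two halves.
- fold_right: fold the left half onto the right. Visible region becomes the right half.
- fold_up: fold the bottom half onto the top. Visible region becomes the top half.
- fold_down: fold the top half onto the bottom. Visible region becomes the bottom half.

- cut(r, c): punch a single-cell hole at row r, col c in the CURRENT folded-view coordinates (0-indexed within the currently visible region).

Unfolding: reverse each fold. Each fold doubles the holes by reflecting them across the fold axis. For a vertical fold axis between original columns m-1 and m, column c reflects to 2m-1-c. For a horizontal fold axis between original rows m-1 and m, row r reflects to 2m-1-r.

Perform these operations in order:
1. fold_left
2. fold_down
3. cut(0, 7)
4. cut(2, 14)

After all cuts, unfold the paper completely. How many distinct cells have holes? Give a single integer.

Op 1 fold_left: fold axis v@16; visible region now rows[0,8) x cols[0,16) = 8x16
Op 2 fold_down: fold axis h@4; visible region now rows[4,8) x cols[0,16) = 4x16
Op 3 cut(0, 7): punch at orig (4,7); cuts so far [(4, 7)]; region rows[4,8) x cols[0,16) = 4x16
Op 4 cut(2, 14): punch at orig (6,14); cuts so far [(4, 7), (6, 14)]; region rows[4,8) x cols[0,16) = 4x16
Unfold 1 (reflect across h@4): 4 holes -> [(1, 14), (3, 7), (4, 7), (6, 14)]
Unfold 2 (reflect across v@16): 8 holes -> [(1, 14), (1, 17), (3, 7), (3, 24), (4, 7), (4, 24), (6, 14), (6, 17)]

Answer: 8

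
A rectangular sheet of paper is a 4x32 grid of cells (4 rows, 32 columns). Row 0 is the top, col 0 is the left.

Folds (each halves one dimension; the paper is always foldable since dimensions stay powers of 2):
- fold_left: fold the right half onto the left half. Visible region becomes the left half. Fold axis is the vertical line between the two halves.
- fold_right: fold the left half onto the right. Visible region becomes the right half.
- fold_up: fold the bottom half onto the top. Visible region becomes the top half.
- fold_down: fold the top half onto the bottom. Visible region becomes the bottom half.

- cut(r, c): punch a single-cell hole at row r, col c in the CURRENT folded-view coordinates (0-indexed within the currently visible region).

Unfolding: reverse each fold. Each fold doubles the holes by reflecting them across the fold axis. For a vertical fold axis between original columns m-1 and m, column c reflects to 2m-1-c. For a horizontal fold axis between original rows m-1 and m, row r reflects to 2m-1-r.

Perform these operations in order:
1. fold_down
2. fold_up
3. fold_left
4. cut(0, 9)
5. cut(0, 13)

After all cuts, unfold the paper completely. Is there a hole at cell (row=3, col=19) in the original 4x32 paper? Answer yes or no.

Answer: no

Derivation:
Op 1 fold_down: fold axis h@2; visible region now rows[2,4) x cols[0,32) = 2x32
Op 2 fold_up: fold axis h@3; visible region now rows[2,3) x cols[0,32) = 1x32
Op 3 fold_left: fold axis v@16; visible region now rows[2,3) x cols[0,16) = 1x16
Op 4 cut(0, 9): punch at orig (2,9); cuts so far [(2, 9)]; region rows[2,3) x cols[0,16) = 1x16
Op 5 cut(0, 13): punch at orig (2,13); cuts so far [(2, 9), (2, 13)]; region rows[2,3) x cols[0,16) = 1x16
Unfold 1 (reflect across v@16): 4 holes -> [(2, 9), (2, 13), (2, 18), (2, 22)]
Unfold 2 (reflect across h@3): 8 holes -> [(2, 9), (2, 13), (2, 18), (2, 22), (3, 9), (3, 13), (3, 18), (3, 22)]
Unfold 3 (reflect across h@2): 16 holes -> [(0, 9), (0, 13), (0, 18), (0, 22), (1, 9), (1, 13), (1, 18), (1, 22), (2, 9), (2, 13), (2, 18), (2, 22), (3, 9), (3, 13), (3, 18), (3, 22)]
Holes: [(0, 9), (0, 13), (0, 18), (0, 22), (1, 9), (1, 13), (1, 18), (1, 22), (2, 9), (2, 13), (2, 18), (2, 22), (3, 9), (3, 13), (3, 18), (3, 22)]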